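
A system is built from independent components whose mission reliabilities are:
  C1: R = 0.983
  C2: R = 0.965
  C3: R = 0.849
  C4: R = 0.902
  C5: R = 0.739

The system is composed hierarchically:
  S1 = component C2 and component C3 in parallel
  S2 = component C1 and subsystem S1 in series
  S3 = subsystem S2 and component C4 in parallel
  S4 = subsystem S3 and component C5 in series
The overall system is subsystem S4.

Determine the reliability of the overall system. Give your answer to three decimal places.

Parallel (C2 and C3): 1 − (1 − 0.96500)(1 − 0.84900) = 0.99472
Series (C1 and [0.99472]): 0.98300 × 0.99472 = 0.97781
Parallel ([0.97781] and C4): 1 − (1 − 0.97781)(1 − 0.90200) = 0.99783
Series ([0.99783] and C5): 0.99783 × 0.73900 = 0.737

0.737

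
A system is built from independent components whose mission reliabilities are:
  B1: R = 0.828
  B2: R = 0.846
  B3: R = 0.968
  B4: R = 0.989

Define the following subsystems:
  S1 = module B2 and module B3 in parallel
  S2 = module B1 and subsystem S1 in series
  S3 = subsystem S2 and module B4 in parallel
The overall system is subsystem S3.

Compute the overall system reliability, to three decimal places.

Parallel (B2 and B3): 1 − (1 − 0.84600)(1 − 0.96800) = 0.99507
Series (B1 and [0.99507]): 0.82800 × 0.99507 = 0.82392
Parallel ([0.82392] and B4): 1 − (1 − 0.82392)(1 − 0.98900) = 0.998

0.998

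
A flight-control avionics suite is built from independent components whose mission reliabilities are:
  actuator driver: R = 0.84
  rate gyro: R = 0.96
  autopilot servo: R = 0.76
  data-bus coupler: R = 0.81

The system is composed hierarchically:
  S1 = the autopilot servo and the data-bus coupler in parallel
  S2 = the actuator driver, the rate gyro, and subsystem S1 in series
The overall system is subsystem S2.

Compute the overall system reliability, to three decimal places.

0.770

Parallel (autopilot servo and data-bus coupler): 1 − (1 − 0.76000)(1 − 0.81000) = 0.95440
Series (actuator driver, rate gyro, and [0.95440]): 0.84000 × 0.96000 × 0.95440 = 0.770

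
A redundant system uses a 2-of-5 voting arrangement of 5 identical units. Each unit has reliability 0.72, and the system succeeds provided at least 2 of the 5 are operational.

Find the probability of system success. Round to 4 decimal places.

0.9762

R = Σ_{i=2}^{5} C(5,i) p^i (1−p)^{5−i} with p = 0.72
C(5,2)·0.72^2·0.28^3 = 0.113799
C(5,3)·0.72^3·0.28^2 = 0.292626
C(5,4)·0.72^4·0.28^1 = 0.376234
C(5,5)·0.72^5·0.28^0 = 0.193492
Sum = 0.9762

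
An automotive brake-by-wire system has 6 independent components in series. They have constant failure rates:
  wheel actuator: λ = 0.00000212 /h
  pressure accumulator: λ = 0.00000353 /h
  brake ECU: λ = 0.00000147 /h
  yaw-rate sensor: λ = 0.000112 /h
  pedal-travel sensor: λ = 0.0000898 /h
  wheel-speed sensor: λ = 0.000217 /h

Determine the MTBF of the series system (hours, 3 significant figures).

Series of exponential components: λ_sys = Σ λ_i
λ_sys = 0.00000212 + 0.00000353 + 0.00000147 + 0.000112 + 0.0000898 + 0.000217 = 4.2592e-04 /h
MTBF = 1 / λ_sys = 2350 h

2350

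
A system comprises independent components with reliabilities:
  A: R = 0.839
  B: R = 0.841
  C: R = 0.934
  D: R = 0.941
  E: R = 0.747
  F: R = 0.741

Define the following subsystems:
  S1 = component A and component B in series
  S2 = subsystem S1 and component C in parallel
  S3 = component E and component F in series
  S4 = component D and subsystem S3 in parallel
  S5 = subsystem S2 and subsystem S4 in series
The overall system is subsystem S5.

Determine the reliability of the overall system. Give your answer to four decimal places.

0.9547

Series (A and B): 0.839000 × 0.841000 = 0.705599
Parallel ([0.705599] and C): 1 − (1 − 0.705599)(1 − 0.934000) = 0.980570
Series (E and F): 0.747000 × 0.741000 = 0.553527
Parallel (D and [0.553527]): 1 − (1 − 0.941000)(1 − 0.553527) = 0.973658
Series ([0.980570] and [0.973658]): 0.980570 × 0.973658 = 0.9547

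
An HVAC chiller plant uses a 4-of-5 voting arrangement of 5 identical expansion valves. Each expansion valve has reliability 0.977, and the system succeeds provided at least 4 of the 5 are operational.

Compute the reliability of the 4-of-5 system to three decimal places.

R = Σ_{i=4}^{5} C(5,i) p^i (1−p)^{5−i} with p = 0.977
C(5,4)·0.977^4·0.023^1 = 0.10478
C(5,5)·0.977^5·0.023^0 = 0.89017
Sum = 0.995

0.995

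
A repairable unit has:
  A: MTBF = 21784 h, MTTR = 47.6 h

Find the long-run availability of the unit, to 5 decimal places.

0.99782

A(A) = MTBF/(MTBF+MTTR) = 21784/(21784+47.6) = 0.99782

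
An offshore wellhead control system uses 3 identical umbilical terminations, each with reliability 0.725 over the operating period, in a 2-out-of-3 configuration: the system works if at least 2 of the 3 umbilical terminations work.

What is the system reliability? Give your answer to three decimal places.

0.815

R = Σ_{i=2}^{3} C(3,i) p^i (1−p)^{3−i} with p = 0.725
C(3,2)·0.725^2·0.275^1 = 0.43364
C(3,3)·0.725^3·0.275^0 = 0.38108
Sum = 0.815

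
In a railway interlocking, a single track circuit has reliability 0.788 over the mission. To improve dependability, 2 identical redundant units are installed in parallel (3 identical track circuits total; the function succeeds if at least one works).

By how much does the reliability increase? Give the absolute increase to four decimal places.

0.2025

R_before = 0.788
R_after = 1 − (1 − 0.788)^3 = 0.9905
ΔR = 0.9905 − 0.788 = 0.2025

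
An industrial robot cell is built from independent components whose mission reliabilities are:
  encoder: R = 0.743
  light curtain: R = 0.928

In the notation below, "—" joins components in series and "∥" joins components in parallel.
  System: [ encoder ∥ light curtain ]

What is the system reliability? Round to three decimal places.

0.981

Parallel (encoder and light curtain): 1 − (1 − 0.74300)(1 − 0.92800) = 0.981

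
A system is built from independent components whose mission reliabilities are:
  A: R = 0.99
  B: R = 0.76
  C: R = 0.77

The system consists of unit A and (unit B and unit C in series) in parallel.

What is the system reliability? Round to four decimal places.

0.9959

Series (B and C): 0.760000 × 0.770000 = 0.585200
Parallel (A and [0.585200]): 1 − (1 − 0.990000)(1 − 0.585200) = 0.9959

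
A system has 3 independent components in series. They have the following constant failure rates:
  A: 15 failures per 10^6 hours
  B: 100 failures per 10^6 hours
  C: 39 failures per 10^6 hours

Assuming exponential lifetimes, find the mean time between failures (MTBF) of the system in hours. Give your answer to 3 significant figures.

6490

Series of exponential components: λ_sys = Σ λ_i
λ_sys = 0.000015 + 0.00010 + 0.000039 = 1.5400e-04 /h
MTBF = 1 / λ_sys = 6490 h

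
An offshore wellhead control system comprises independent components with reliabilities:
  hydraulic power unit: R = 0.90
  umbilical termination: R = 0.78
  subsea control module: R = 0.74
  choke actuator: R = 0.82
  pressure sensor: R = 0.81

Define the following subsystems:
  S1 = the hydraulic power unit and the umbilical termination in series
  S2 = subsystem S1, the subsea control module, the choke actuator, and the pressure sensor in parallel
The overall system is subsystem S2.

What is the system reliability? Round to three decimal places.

Series (hydraulic power unit and umbilical termination): 0.90000 × 0.78000 = 0.70200
Parallel ([0.70200], subsea control module, choke actuator, and pressure sensor): 1 − (1 − 0.70200)(1 − 0.74000)(1 − 0.82000)(1 − 0.81000) = 0.997

0.997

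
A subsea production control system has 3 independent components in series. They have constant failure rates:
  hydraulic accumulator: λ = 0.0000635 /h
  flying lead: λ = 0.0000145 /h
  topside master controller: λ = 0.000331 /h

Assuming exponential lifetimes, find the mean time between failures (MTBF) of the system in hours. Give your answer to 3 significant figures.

2440

Series of exponential components: λ_sys = Σ λ_i
λ_sys = 0.0000635 + 0.0000145 + 0.000331 = 4.0900e-04 /h
MTBF = 1 / λ_sys = 2440 h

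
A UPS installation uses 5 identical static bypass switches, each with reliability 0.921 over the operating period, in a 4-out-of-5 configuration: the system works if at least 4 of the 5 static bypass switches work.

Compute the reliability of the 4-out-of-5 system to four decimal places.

R = Σ_{i=4}^{5} C(5,i) p^i (1−p)^{5−i} with p = 0.921
C(5,4)·0.921^4·0.079^1 = 0.284208
C(5,5)·0.921^5·0.079^0 = 0.662671
Sum = 0.9469

0.9469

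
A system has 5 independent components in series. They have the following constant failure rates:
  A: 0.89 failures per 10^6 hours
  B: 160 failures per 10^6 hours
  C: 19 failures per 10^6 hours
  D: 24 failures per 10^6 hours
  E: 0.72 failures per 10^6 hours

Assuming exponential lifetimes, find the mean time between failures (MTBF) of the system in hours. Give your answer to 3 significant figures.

Series of exponential components: λ_sys = Σ λ_i
λ_sys = 0.00000089 + 0.00016 + 0.000019 + 0.000024 + 0.00000072 = 2.0461e-04 /h
MTBF = 1 / λ_sys = 4890 h

4890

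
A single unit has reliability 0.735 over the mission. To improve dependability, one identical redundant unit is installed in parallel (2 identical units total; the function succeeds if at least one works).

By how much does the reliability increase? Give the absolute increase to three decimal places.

R_before = 0.735
R_after = 1 − (1 − 0.735)^2 = 0.930
ΔR = 0.930 − 0.735 = 0.195

0.195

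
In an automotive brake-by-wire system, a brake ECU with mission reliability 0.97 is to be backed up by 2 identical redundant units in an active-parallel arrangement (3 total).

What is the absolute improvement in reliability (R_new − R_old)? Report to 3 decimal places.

0.030

R_before = 0.97
R_after = 1 − (1 − 0.97)^3 = 1.000
ΔR = 1.000 − 0.97 = 0.030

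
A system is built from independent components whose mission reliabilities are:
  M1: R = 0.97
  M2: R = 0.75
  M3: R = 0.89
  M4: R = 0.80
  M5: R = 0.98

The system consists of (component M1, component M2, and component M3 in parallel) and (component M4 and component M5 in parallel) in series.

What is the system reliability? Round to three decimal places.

Parallel (M1, M2, and M3): 1 − (1 − 0.97000)(1 − 0.75000)(1 − 0.89000) = 0.99918
Parallel (M4 and M5): 1 − (1 − 0.80000)(1 − 0.98000) = 0.99600
Series ([0.99918] and [0.99600]): 0.99918 × 0.99600 = 0.995

0.995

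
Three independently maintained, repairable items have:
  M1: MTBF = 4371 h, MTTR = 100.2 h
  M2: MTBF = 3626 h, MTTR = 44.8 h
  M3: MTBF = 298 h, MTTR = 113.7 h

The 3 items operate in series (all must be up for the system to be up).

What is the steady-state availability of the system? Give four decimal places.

0.6990

A(M1) = MTBF/(MTBF+MTTR) = 4371/(4371+100.2) = 0.977590
A(M2) = MTBF/(MTBF+MTTR) = 3626/(3626+44.8) = 0.987796
A(M3) = MTBF/(MTBF+MTTR) = 298/(298+113.7) = 0.723828
Series availability: 0.977590 × 0.987796 × 0.723828 = 0.6990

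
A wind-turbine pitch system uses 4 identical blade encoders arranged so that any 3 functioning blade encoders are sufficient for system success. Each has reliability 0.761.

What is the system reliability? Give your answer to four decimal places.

0.7567

R = Σ_{i=3}^{4} C(4,i) p^i (1−p)^{4−i} with p = 0.761
C(4,3)·0.761^3·0.239^1 = 0.421320
C(4,4)·0.761^4·0.239^0 = 0.335381
Sum = 0.7567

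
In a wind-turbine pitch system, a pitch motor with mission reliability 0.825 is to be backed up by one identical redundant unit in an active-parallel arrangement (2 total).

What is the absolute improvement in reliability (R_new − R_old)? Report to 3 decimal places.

0.144

R_before = 0.825
R_after = 1 − (1 − 0.825)^2 = 0.969
ΔR = 0.969 − 0.825 = 0.144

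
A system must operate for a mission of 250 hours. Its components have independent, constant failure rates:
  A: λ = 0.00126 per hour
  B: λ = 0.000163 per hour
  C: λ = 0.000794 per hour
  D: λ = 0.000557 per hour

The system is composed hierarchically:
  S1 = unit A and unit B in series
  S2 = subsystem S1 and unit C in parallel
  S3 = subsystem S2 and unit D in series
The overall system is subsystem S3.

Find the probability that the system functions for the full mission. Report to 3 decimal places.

0.823

R(A) = exp(−0.00126 × 250) = 0.72979
R(B) = exp(−0.000163 × 250) = 0.96007
R(C) = exp(−0.000794 × 250) = 0.81996
R(D) = exp(−0.000557 × 250) = 0.87001
Series (A and B): 0.72979 × 0.96007 = 0.70065
Parallel ([0.70065] and C): 1 − (1 − 0.70065)(1 − 0.81996) = 0.94611
Series ([0.94611] and D): 0.94611 × 0.87001 = 0.823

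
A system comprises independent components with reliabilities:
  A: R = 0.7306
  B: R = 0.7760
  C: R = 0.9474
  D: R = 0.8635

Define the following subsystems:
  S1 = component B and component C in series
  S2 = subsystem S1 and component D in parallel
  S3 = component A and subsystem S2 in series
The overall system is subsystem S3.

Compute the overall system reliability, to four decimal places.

0.7042

Series (B and C): 0.776000 × 0.947400 = 0.735182
Parallel ([0.735182] and D): 1 − (1 − 0.735182)(1 − 0.863500) = 0.963852
Series (A and [0.963852]): 0.730600 × 0.963852 = 0.7042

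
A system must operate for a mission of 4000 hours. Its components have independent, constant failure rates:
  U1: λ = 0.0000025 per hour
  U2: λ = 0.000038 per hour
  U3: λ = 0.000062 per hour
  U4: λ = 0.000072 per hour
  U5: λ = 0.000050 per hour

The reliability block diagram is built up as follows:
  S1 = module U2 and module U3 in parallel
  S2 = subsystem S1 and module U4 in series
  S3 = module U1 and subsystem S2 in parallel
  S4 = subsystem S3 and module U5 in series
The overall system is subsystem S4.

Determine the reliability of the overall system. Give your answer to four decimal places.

0.8165

R(U1) = exp(−0.0000025 × 4000) = 0.990050
R(U2) = exp(−0.000038 × 4000) = 0.858988
R(U3) = exp(−0.000062 × 4000) = 0.780360
R(U4) = exp(−0.000072 × 4000) = 0.749762
R(U5) = exp(−0.000050 × 4000) = 0.818731
Parallel (U2 and U3): 1 − (1 − 0.858988)(1 − 0.780360) = 0.969028
Series ([0.969028] and U4): 0.969028 × 0.749762 = 0.726540
Parallel (U1 and [0.726540]): 1 − (1 − 0.990050)(1 − 0.726540) = 0.997279
Series ([0.997279] and U5): 0.997279 × 0.818731 = 0.8165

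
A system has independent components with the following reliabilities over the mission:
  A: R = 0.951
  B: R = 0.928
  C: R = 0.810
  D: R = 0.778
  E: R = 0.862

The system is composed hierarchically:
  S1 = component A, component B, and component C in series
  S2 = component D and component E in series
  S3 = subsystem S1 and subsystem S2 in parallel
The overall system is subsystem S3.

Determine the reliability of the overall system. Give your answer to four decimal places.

Series (A, B, and C): 0.951000 × 0.928000 × 0.810000 = 0.714848
Series (D and E): 0.778000 × 0.862000 = 0.670636
Parallel ([0.714848] and [0.670636]): 1 − (1 − 0.714848)(1 − 0.670636) = 0.9061

0.9061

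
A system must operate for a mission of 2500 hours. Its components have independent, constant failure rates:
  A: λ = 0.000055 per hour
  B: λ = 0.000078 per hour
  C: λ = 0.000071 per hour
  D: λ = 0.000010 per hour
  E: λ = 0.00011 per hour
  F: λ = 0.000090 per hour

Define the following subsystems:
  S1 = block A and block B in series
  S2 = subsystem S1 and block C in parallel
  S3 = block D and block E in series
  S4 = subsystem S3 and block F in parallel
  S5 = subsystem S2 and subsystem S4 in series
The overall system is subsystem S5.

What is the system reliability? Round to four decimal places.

R(A) = exp(−0.000055 × 2500) = 0.871534
R(B) = exp(−0.000078 × 2500) = 0.822835
R(C) = exp(−0.000071 × 2500) = 0.837361
R(D) = exp(−0.000010 × 2500) = 0.975310
R(E) = exp(−0.00011 × 2500) = 0.759572
R(F) = exp(−0.000090 × 2500) = 0.798516
Series (A and B): 0.871534 × 0.822835 = 0.717129
Parallel ([0.717129] and C): 1 − (1 − 0.717129)(1 − 0.837361) = 0.953994
Series (D and E): 0.975310 × 0.759572 = 0.740818
Parallel ([0.740818] and F): 1 − (1 − 0.740818)(1 − 0.798516) = 0.947779
Series ([0.953994] and [0.947779]): 0.953994 × 0.947779 = 0.9042

0.9042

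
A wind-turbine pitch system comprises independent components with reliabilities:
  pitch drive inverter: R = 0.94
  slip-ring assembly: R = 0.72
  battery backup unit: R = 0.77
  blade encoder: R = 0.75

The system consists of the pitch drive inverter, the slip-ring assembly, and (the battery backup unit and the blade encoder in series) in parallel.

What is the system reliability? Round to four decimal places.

0.9929

Series (battery backup unit and blade encoder): 0.770000 × 0.750000 = 0.577500
Parallel (pitch drive inverter, slip-ring assembly, and [0.577500]): 1 − (1 − 0.940000)(1 − 0.720000)(1 − 0.577500) = 0.9929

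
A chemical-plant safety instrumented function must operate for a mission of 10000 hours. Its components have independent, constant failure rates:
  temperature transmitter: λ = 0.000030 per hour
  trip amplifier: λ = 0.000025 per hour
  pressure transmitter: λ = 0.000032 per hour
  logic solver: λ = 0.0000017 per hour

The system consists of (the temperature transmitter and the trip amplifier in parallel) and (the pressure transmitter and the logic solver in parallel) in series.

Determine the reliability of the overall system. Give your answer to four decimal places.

R(temperature transmitter) = exp(−0.000030 × 10000) = 0.740818
R(trip amplifier) = exp(−0.000025 × 10000) = 0.778801
R(pressure transmitter) = exp(−0.000032 × 10000) = 0.726149
R(logic solver) = exp(−0.0000017 × 10000) = 0.983144
Parallel (temperature transmitter and trip amplifier): 1 − (1 − 0.740818)(1 − 0.778801) = 0.942669
Parallel (pressure transmitter and logic solver): 1 − (1 − 0.726149)(1 − 0.983144) = 0.995384
Series ([0.942669] and [0.995384]): 0.942669 × 0.995384 = 0.9383

0.9383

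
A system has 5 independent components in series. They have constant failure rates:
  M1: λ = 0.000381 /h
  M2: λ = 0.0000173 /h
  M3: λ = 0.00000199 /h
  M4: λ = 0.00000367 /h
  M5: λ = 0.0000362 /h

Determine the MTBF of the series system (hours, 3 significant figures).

2270

Series of exponential components: λ_sys = Σ λ_i
λ_sys = 0.000381 + 0.0000173 + 0.00000199 + 0.00000367 + 0.0000362 = 4.4016e-04 /h
MTBF = 1 / λ_sys = 2270 h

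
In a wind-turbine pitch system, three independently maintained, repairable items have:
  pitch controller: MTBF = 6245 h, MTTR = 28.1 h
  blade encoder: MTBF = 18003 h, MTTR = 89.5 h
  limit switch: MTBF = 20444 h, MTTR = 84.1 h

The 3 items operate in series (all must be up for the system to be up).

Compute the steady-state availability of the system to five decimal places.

0.98654

A(pitch controller) = MTBF/(MTBF+MTTR) = 6245/(6245+28.1) = 0.995521
A(blade encoder) = MTBF/(MTBF+MTTR) = 18003/(18003+89.5) = 0.995053
A(limit switch) = MTBF/(MTBF+MTTR) = 20444/(20444+84.1) = 0.995903
Series availability: 0.995521 × 0.995053 × 0.995903 = 0.98654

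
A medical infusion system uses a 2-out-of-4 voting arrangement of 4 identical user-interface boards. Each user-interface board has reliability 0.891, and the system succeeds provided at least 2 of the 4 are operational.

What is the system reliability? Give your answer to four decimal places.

R = Σ_{i=2}^{4} C(4,i) p^i (1−p)^{4−i} with p = 0.891
C(4,2)·0.891^2·0.109^2 = 0.056593
C(4,3)·0.891^3·0.109^1 = 0.308404
C(4,4)·0.891^4·0.109^0 = 0.630247
Sum = 0.9952

0.9952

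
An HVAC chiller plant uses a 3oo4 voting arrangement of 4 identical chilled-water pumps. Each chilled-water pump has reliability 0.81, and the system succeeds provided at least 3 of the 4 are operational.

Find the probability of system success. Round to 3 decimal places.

R = Σ_{i=3}^{4} C(4,i) p^i (1−p)^{4−i} with p = 0.81
C(4,3)·0.81^3·0.19^1 = 0.40390
C(4,4)·0.81^4·0.19^0 = 0.43047
Sum = 0.834

0.834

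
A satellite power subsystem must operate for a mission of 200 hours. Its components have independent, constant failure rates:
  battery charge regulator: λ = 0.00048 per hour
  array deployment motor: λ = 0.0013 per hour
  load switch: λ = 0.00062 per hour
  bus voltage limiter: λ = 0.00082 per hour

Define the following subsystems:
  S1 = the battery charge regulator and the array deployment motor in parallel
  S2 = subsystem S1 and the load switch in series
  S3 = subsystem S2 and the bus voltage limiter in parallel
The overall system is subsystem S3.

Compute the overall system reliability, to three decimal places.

R(battery charge regulator) = exp(−0.00048 × 200) = 0.90846
R(array deployment motor) = exp(−0.0013 × 200) = 0.77105
R(load switch) = exp(−0.00062 × 200) = 0.88338
R(bus voltage limiter) = exp(−0.00082 × 200) = 0.84874
Parallel (battery charge regulator and array deployment motor): 1 − (1 − 0.90846)(1 − 0.77105) = 0.97904
Series ([0.97904] and load switch): 0.97904 × 0.88338 = 0.86486
Parallel ([0.86486] and bus voltage limiter): 1 − (1 − 0.86486)(1 − 0.84874) = 0.980

0.980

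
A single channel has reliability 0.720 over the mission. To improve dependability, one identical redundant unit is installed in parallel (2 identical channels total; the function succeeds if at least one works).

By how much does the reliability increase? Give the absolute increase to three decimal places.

R_before = 0.720
R_after = 1 − (1 − 0.720)^2 = 0.922
ΔR = 0.922 − 0.720 = 0.202

0.202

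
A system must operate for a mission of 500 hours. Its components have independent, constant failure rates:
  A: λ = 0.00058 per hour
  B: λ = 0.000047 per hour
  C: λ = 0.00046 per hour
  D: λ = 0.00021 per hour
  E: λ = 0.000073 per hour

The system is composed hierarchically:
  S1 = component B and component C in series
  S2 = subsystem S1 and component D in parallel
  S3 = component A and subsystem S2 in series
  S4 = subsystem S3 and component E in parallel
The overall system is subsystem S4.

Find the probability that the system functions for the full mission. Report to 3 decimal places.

0.990

R(A) = exp(−0.00058 × 500) = 0.74826
R(B) = exp(−0.000047 × 500) = 0.97677
R(C) = exp(−0.00046 × 500) = 0.79453
R(D) = exp(−0.00021 × 500) = 0.90032
R(E) = exp(−0.000073 × 500) = 0.96416
Series (B and C): 0.97677 × 0.79453 = 0.77607
Parallel ([0.77607] and D): 1 − (1 − 0.77607)(1 − 0.90032) = 0.97768
Series (A and [0.97768]): 0.74826 × 0.97768 = 0.73156
Parallel ([0.73156] and E): 1 − (1 − 0.73156)(1 − 0.96416) = 0.990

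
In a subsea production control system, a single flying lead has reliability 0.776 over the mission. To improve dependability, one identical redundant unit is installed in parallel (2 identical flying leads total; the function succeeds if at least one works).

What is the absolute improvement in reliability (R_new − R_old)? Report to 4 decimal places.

0.1738

R_before = 0.776
R_after = 1 − (1 − 0.776)^2 = 0.9498
ΔR = 0.9498 − 0.776 = 0.1738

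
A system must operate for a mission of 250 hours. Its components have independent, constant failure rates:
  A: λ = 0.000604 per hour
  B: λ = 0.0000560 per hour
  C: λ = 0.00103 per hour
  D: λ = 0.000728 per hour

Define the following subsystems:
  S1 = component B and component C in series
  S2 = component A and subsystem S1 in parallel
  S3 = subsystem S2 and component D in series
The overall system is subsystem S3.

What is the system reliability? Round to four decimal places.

R(A) = exp(−0.000604 × 250) = 0.859848
R(B) = exp(−0.0000560 × 250) = 0.986098
R(C) = exp(−0.00103 × 250) = 0.772982
R(D) = exp(−0.000728 × 250) = 0.833601
Series (B and C): 0.986098 × 0.772982 = 0.762236
Parallel (A and [0.762236]): 1 − (1 − 0.859848)(1 − 0.762236) = 0.966677
Series ([0.966677] and D): 0.966677 × 0.833601 = 0.8058

0.8058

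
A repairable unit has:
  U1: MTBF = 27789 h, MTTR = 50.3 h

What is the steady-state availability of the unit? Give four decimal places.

0.9982

A(U1) = MTBF/(MTBF+MTTR) = 27789/(27789+50.3) = 0.9982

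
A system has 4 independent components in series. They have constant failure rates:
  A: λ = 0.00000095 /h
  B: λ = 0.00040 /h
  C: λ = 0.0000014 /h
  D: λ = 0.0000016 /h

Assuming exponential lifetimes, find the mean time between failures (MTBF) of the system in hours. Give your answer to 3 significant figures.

2480

Series of exponential components: λ_sys = Σ λ_i
λ_sys = 0.00000095 + 0.00040 + 0.0000014 + 0.0000016 = 4.0395e-04 /h
MTBF = 1 / λ_sys = 2480 h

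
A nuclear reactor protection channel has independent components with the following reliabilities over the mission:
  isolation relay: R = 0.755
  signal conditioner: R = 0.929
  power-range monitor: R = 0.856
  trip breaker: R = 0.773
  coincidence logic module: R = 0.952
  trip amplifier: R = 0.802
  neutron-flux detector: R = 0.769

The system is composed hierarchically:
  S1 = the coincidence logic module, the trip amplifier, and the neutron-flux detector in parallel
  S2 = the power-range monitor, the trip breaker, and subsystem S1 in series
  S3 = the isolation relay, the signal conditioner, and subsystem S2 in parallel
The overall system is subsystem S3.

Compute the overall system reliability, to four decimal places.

0.9941

Parallel (coincidence logic module, trip amplifier, and neutron-flux detector): 1 − (1 − 0.952000)(1 − 0.802000)(1 − 0.769000) = 0.997805
Series (power-range monitor, trip breaker, and [0.997805]): 0.856000 × 0.773000 × 0.997805 = 0.660236
Parallel (isolation relay, signal conditioner, and [0.660236]): 1 − (1 − 0.755000)(1 − 0.929000)(1 − 0.660236) = 0.9941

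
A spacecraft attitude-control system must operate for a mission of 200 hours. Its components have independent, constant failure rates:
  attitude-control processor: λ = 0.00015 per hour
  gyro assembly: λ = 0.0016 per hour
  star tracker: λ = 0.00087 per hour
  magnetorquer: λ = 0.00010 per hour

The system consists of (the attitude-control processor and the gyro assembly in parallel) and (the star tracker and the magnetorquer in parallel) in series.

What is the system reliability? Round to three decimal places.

R(attitude-control processor) = exp(−0.00015 × 200) = 0.97045
R(gyro assembly) = exp(−0.0016 × 200) = 0.72615
R(star tracker) = exp(−0.00087 × 200) = 0.84030
R(magnetorquer) = exp(−0.00010 × 200) = 0.98020
Parallel (attitude-control processor and gyro assembly): 1 − (1 − 0.97045)(1 − 0.72615) = 0.99191
Parallel (star tracker and magnetorquer): 1 − (1 − 0.84030)(1 − 0.98020) = 0.99684
Series ([0.99191] and [0.99684]): 0.99191 × 0.99684 = 0.989

0.989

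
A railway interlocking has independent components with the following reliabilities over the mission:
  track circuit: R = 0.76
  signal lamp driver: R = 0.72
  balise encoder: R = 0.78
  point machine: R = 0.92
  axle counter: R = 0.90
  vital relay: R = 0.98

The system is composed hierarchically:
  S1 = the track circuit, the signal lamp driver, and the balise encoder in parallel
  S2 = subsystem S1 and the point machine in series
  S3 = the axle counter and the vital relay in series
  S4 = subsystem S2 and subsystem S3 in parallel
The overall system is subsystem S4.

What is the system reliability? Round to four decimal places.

Parallel (track circuit, signal lamp driver, and balise encoder): 1 − (1 − 0.760000)(1 − 0.720000)(1 − 0.780000) = 0.985216
Series ([0.985216] and point machine): 0.985216 × 0.920000 = 0.906399
Series (axle counter and vital relay): 0.900000 × 0.980000 = 0.882000
Parallel ([0.906399] and [0.882000]): 1 − (1 − 0.906399)(1 − 0.882000) = 0.9890

0.9890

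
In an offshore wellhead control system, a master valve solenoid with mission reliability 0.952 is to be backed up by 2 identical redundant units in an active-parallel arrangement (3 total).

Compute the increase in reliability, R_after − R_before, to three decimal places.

R_before = 0.952
R_after = 1 − (1 − 0.952)^3 = 1.000
ΔR = 1.000 − 0.952 = 0.048

0.048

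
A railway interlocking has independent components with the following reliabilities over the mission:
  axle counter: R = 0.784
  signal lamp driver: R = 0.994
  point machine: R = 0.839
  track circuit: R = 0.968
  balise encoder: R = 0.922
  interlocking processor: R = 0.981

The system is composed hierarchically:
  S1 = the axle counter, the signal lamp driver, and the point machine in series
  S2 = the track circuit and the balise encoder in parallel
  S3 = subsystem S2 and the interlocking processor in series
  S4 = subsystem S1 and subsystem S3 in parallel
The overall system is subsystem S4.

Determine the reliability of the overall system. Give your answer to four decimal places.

0.9926

Series (axle counter, signal lamp driver, and point machine): 0.784000 × 0.994000 × 0.839000 = 0.653829
Parallel (track circuit and balise encoder): 1 − (1 − 0.968000)(1 − 0.922000) = 0.997504
Series ([0.997504] and interlocking processor): 0.997504 × 0.981000 = 0.978551
Parallel ([0.653829] and [0.978551]): 1 − (1 − 0.653829)(1 − 0.978551) = 0.9926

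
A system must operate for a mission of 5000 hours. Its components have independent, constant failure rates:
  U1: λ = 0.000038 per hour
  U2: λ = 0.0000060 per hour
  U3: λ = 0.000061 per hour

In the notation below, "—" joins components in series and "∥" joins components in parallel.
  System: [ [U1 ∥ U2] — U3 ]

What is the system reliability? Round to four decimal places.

R(U1) = exp(−0.000038 × 5000) = 0.826959
R(U2) = exp(−0.0000060 × 5000) = 0.970446
R(U3) = exp(−0.000061 × 5000) = 0.737123
Parallel (U1 and U2): 1 − (1 − 0.826959)(1 − 0.970446) = 0.994886
Series ([0.994886] and U3): 0.994886 × 0.737123 = 0.7334

0.7334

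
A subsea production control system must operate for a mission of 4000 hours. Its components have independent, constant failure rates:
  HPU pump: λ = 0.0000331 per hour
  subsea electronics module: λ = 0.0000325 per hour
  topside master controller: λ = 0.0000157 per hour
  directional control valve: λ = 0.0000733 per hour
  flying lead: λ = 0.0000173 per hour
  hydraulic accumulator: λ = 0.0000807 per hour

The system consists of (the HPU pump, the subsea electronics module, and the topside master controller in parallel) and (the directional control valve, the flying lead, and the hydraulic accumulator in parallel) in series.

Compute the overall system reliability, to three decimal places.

R(HPU pump) = exp(−0.0000331 × 4000) = 0.87599
R(subsea electronics module) = exp(−0.0000325 × 4000) = 0.87810
R(topside master controller) = exp(−0.0000157 × 4000) = 0.93913
R(directional control valve) = exp(−0.0000733 × 4000) = 0.74587
R(flying lead) = exp(−0.0000173 × 4000) = 0.93314
R(hydraulic accumulator) = exp(−0.0000807 × 4000) = 0.72412
Parallel (HPU pump, subsea electronics module, and topside master controller): 1 − (1 − 0.87599)(1 − 0.87810)(1 − 0.93913) = 0.99908
Parallel (directional control valve, flying lead, and hydraulic accumulator): 1 − (1 − 0.74587)(1 − 0.93314)(1 − 0.72412) = 0.99531
Series ([0.99908] and [0.99531]): 0.99908 × 0.99531 = 0.994

0.994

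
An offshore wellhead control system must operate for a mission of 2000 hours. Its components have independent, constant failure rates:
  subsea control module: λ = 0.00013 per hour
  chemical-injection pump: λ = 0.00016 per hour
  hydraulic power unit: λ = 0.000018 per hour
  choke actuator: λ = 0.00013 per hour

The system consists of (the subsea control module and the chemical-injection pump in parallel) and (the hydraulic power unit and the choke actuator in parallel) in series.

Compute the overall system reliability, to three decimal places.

0.930

R(subsea control module) = exp(−0.00013 × 2000) = 0.77105
R(chemical-injection pump) = exp(−0.00016 × 2000) = 0.72615
R(hydraulic power unit) = exp(−0.000018 × 2000) = 0.96464
R(choke actuator) = exp(−0.00013 × 2000) = 0.77105
Parallel (subsea control module and chemical-injection pump): 1 − (1 − 0.77105)(1 − 0.72615) = 0.93730
Parallel (hydraulic power unit and choke actuator): 1 − (1 − 0.96464)(1 − 0.77105) = 0.99190
Series ([0.93730] and [0.99190]): 0.93730 × 0.99190 = 0.930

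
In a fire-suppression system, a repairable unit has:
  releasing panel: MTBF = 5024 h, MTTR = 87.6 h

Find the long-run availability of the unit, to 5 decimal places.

A(releasing panel) = MTBF/(MTBF+MTTR) = 5024/(5024+87.6) = 0.98286

0.98286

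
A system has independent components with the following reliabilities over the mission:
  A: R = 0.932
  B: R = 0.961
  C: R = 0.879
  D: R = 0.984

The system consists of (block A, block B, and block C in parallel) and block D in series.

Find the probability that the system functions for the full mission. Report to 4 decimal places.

0.9837

Parallel (A, B, and C): 1 − (1 − 0.932000)(1 − 0.961000)(1 − 0.879000) = 0.999679
Series ([0.999679] and D): 0.999679 × 0.984000 = 0.9837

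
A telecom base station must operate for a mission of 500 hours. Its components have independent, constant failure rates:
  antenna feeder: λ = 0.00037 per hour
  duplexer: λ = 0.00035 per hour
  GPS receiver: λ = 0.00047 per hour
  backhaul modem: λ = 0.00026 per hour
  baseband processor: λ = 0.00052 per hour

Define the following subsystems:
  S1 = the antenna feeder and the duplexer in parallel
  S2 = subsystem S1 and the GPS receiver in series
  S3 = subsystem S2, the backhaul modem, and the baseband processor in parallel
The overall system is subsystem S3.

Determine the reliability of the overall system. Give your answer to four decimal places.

0.9936

R(antenna feeder) = exp(−0.00037 × 500) = 0.831104
R(duplexer) = exp(−0.00035 × 500) = 0.839457
R(GPS receiver) = exp(−0.00047 × 500) = 0.790571
R(backhaul modem) = exp(−0.00026 × 500) = 0.878095
R(baseband processor) = exp(−0.00052 × 500) = 0.771052
Parallel (antenna feeder and duplexer): 1 − (1 − 0.831104)(1 − 0.839457) = 0.972885
Series ([0.972885] and GPS receiver): 0.972885 × 0.790571 = 0.769135
Parallel ([0.769135], backhaul modem, and baseband processor): 1 − (1 − 0.769135)(1 − 0.878095)(1 − 0.771052) = 0.9936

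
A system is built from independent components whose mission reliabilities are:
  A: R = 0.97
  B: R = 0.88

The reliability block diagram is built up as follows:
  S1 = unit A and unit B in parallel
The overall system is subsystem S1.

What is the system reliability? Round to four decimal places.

0.9964

Parallel (A and B): 1 − (1 − 0.970000)(1 − 0.880000) = 0.9964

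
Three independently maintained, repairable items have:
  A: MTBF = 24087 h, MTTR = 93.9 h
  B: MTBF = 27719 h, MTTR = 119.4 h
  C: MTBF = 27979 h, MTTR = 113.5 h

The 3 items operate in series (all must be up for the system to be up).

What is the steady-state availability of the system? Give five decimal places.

A(A) = MTBF/(MTBF+MTTR) = 24087/(24087+93.9) = 0.996117
A(B) = MTBF/(MTBF+MTTR) = 27719/(27719+119.4) = 0.995711
A(C) = MTBF/(MTBF+MTTR) = 27979/(27979+113.5) = 0.995960
Series availability: 0.996117 × 0.995711 × 0.995960 = 0.98784

0.98784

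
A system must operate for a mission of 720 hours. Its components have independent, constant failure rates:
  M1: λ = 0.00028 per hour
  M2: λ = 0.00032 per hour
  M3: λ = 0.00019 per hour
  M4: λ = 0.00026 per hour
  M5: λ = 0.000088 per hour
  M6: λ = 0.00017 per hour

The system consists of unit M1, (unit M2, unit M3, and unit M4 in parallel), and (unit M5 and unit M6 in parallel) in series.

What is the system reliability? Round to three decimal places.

R(M1) = exp(−0.00028 × 720) = 0.81742
R(M2) = exp(−0.00032 × 720) = 0.79422
R(M3) = exp(−0.00019 × 720) = 0.87214
R(M4) = exp(−0.00026 × 720) = 0.82928
R(M5) = exp(−0.000088 × 720) = 0.93861
R(M6) = exp(−0.00017 × 720) = 0.88479
Parallel (M2, M3, and M4): 1 − (1 − 0.79422)(1 − 0.87214)(1 − 0.82928) = 0.99551
Parallel (M5 and M6): 1 − (1 − 0.93861)(1 − 0.88479) = 0.99293
Series (M1, [0.99551], and [0.99293]): 0.81742 × 0.99551 × 0.99293 = 0.808

0.808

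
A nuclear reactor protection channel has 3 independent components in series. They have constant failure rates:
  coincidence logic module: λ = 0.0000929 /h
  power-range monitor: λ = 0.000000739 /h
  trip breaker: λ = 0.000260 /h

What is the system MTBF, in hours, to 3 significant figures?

Series of exponential components: λ_sys = Σ λ_i
λ_sys = 0.0000929 + 0.000000739 + 0.000260 = 3.5364e-04 /h
MTBF = 1 / λ_sys = 2830 h

2830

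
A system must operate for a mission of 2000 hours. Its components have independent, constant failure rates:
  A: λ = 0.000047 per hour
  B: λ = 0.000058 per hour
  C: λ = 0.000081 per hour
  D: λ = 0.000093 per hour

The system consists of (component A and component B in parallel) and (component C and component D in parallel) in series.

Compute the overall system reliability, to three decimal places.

0.965

R(A) = exp(−0.000047 × 2000) = 0.91028
R(B) = exp(−0.000058 × 2000) = 0.89048
R(C) = exp(−0.000081 × 2000) = 0.85044
R(D) = exp(−0.000093 × 2000) = 0.83027
Parallel (A and B): 1 − (1 − 0.91028)(1 − 0.89048) = 0.99017
Parallel (C and D): 1 − (1 − 0.85044)(1 − 0.83027) = 0.97462
Series ([0.99017] and [0.97462]): 0.99017 × 0.97462 = 0.965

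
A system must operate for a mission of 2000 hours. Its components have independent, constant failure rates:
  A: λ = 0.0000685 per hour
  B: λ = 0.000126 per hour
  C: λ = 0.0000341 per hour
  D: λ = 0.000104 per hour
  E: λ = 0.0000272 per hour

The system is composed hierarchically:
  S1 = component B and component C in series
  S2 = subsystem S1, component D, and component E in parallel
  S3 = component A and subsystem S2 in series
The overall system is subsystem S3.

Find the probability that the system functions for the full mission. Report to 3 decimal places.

0.870

R(A) = exp(−0.0000685 × 2000) = 0.87197
R(B) = exp(−0.000126 × 2000) = 0.77724
R(C) = exp(−0.0000341 × 2000) = 0.93407
R(D) = exp(−0.000104 × 2000) = 0.81221
R(E) = exp(−0.0000272 × 2000) = 0.94705
Series (B and C): 0.77724 × 0.93407 = 0.72600
Parallel ([0.72600], D, and E): 1 − (1 − 0.72600)(1 − 0.81221)(1 − 0.94705) = 0.99728
Series (A and [0.99728]): 0.87197 × 0.99728 = 0.870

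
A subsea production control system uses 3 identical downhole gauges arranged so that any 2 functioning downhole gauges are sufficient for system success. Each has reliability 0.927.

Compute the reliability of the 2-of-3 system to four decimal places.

0.9848

R = Σ_{i=2}^{3} C(3,i) p^i (1−p)^{3−i} with p = 0.927
C(3,2)·0.927^2·0.073^1 = 0.188193
C(3,3)·0.927^3·0.073^0 = 0.796598
Sum = 0.9848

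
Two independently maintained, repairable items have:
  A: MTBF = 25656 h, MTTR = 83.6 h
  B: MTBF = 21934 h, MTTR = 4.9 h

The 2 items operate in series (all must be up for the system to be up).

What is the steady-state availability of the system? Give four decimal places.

A(A) = MTBF/(MTBF+MTTR) = 25656/(25656+83.6) = 0.996752
A(B) = MTBF/(MTBF+MTTR) = 21934/(21934+4.9) = 0.999777
Series availability: 0.996752 × 0.999777 = 0.9965

0.9965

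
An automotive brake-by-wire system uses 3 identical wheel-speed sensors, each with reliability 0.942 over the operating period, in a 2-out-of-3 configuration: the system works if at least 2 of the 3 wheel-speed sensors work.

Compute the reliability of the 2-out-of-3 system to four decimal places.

0.9903

R = Σ_{i=2}^{3} C(3,i) p^i (1−p)^{3−i} with p = 0.942
C(3,2)·0.942^2·0.058^1 = 0.154401
C(3,3)·0.942^3·0.058^0 = 0.835897
Sum = 0.9903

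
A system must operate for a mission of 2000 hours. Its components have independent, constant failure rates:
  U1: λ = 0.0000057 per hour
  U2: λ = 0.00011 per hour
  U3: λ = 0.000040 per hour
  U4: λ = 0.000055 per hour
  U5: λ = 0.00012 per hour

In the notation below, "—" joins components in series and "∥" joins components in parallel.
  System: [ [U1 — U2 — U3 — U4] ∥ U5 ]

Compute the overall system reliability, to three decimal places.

0.927

R(U1) = exp(−0.0000057 × 2000) = 0.98866
R(U2) = exp(−0.00011 × 2000) = 0.80252
R(U3) = exp(−0.000040 × 2000) = 0.92312
R(U4) = exp(−0.000055 × 2000) = 0.89583
R(U5) = exp(−0.00012 × 2000) = 0.78663
Series (U1, U2, U3, and U4): 0.98866 × 0.80252 × 0.92312 × 0.89583 = 0.65613
Parallel ([0.65613] and U5): 1 − (1 − 0.65613)(1 − 0.78663) = 0.927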